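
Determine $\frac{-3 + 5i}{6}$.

Divisor is real, so divide each part by 6:
= -1/2 + (5/6)i


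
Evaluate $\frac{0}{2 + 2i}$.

Multiply numerator and denominator by conjugate (2 - 2i):
= (0)(2 - 2i) / (2^2 + 2^2)
= (0) / 8
= 0


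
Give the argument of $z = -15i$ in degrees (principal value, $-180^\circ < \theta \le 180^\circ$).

a = 0 and b < 0, so z lies on the negative imaginary axis: θ = -90°


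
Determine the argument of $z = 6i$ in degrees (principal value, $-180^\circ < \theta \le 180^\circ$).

a = 0 and b > 0, so z lies on the positive imaginary axis: θ = 90°


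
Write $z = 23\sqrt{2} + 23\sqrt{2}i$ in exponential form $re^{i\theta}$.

r = |z| = sqrt((23*sqrt(2))^2 + (23*sqrt(2))^2) = sqrt(1058 + 1058) = sqrt(2116) = 46
θ = arctan(b/a) = arctan(32.5269/32.5269) (quadrant-adjusted) = 45° = π/4
z = 46e^(i*π/4)


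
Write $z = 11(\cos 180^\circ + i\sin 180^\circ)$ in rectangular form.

a = r cos θ = 11 * -1 = -11
b = r sin θ = 11 * 0 = 0
z = -11


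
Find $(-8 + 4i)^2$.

(a + bi)^2 = a^2 - b^2 + 2abi
= (-8)^2 - 4^2 + 2*(-8)*4i
= 48 - 64i


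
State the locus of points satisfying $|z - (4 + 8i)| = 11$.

|z - z0| = r describes a circle centered at z0 with radius r
Here z0 = 4 + 8i and r = 11
Locus: Circle centered at (4, 8) with radius 11


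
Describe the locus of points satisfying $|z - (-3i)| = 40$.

|z - z0| = r describes a circle centered at z0 with radius r
Here z0 = -3i and r = 40
Locus: Circle centered at (0, -3) with radius 40


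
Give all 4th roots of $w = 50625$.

|w| = 50625, arg(w) = 0°
Root modulus = 50625^(1/4) = 15
Root arguments: θ_k = (0° + 360°k)/4 for k = 0, 1, ..., 3
Roots: 15, 15i, -15, -15i


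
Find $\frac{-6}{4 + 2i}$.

Multiply numerator and denominator by conjugate (4 - 2i):
= (-6)(4 - 2i) / (4^2 + 2^2)
= (-24 + 12i) / 20
Divide through by 4: (-6 + 3i) / 5
= -6/5 + (3/5)i


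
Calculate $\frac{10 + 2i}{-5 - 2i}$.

Multiply numerator and denominator by conjugate (-5 + 2i):
= (10 + 2i)(-5 + 2i) / ((-5)^2 + (-2)^2)
= (-54 + 10i) / 29
= -54/29 + (10/29)i


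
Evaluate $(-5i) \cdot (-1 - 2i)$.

(a1*a2 - b1*b2) + (a1*b2 + b1*a2)i
= (0 - 10) + (0 + 5)i
= -10 + 5i


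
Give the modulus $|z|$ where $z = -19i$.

|z| = sqrt(a^2 + b^2) = sqrt(0^2 + (-19)^2) = sqrt(361) = 19


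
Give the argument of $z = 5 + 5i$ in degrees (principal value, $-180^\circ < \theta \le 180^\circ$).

θ = arctan(b/a) = arctan(5/5) (quadrant-adjusted) = 45°


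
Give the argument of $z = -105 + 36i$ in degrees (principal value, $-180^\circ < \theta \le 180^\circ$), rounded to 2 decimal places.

θ = arctan(b/a) = arctan(36/-105) (quadrant-adjusted) = 161.08°


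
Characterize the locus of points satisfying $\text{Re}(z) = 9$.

Re(z) = x where z = x + yi; the equation x = 9 is satisfied by all points with that x-coordinate
Locus: Vertical line x = 9


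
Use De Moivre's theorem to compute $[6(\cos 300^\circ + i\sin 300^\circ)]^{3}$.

By De Moivre: z^n = r^n(cos(nθ) + i sin(nθ))
= 6^3(cos(3*300°) + i sin(3*300°))
= 216(cos 180° + i sin 180°)
= -216


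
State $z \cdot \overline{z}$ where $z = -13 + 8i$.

z * conjugate(z) = |z|^2 = a^2 + b^2
= (-13)^2 + 8^2 = 233


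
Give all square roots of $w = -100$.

|w| = 100, arg(w) = 180°
Root modulus = 100^(1/2) = 10
Root arguments: θ_k = (180° + 360°k)/2 for k = 0, 1, ..., 1
Roots: 10i, -10i


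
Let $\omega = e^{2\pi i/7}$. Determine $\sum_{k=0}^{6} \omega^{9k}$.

Let ζ = ω^9 = e^(2πi·9/7). Since 7 ∤ 9, ζ ≠ 1.
Sum = Σ_{k=0}^{6} ζ^k = (ζ^7 - 1)/(ζ - 1) = (ω^{9·7} - 1)/(ζ - 1) = (1 - 1)/(ζ - 1) = 0


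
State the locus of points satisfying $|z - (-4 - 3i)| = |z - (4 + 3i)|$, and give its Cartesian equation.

|z - z1| = |z - z2| means z is equidistant from z1 and z2,
i.e. the perpendicular bisector of the segment from (-4, -3) to (4, 3) (midpoint (0, 0)).
With z = x + yi, square both sides:
(x - (-4))^2 + (y - (-3))^2 = (x - 4)^2 + (y - 3)^2
The x^2 and y^2 terms cancel: 16x + 12y = 25 - 25 = 0
Simplify: 4x + 3y = 0
Locus: Perpendicular bisector of the segment from (-4, -3) to (4, 3): the line 4x + 3y = 0


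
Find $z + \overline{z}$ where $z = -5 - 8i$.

z + conjugate(z) = (a + bi) + (a - bi) = 2a
= 2 * (-5) = -10


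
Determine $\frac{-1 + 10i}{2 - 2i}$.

Multiply numerator and denominator by conjugate (2 + 2i):
= (-1 + 10i)(2 + 2i) / (2^2 + (-2)^2)
= (-22 + 18i) / 8
Divide through by 2: (-11 + 9i) / 4
= -11/4 + (9/4)i


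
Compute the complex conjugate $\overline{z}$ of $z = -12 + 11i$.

If z = a + bi, then conjugate(z) = a - bi
conjugate(-12 + 11i) = -12 - 11i


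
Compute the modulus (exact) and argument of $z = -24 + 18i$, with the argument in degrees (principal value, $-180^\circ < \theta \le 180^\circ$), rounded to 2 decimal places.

|z| = sqrt((-24)^2 + 18^2) = 30
arg(z) = arctan(b/a) = arctan(18/-24) (quadrant-adjusted) = 143.13°


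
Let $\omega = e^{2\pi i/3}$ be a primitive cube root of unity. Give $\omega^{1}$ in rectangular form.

ω^1 = e^(2πi·1/3) = e^(i·2π/3)
= cos(2π/3) + i sin(2π/3)
= -1/2 + (sqrt(3)/2)i


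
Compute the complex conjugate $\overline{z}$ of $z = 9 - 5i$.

If z = a + bi, then conjugate(z) = a - bi
conjugate(9 - 5i) = 9 + 5i


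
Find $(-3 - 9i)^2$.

(a + bi)^2 = a^2 - b^2 + 2abi
= (-3)^2 - (-9)^2 + 2*(-3)*(-9)i
= -72 + 54i


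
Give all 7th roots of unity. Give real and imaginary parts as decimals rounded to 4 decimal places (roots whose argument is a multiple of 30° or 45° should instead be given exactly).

ω_k = e^(2πik/7) = cos(2πk/7) + i sin(2πk/7) for k = 0, 1, ..., 6
Roots: 1, 0.6235 + 0.7818i, -0.2225 + 0.9749i, -0.9010 + 0.4339i, -0.9010 - 0.4339i, -0.2225 - 0.9749i, 0.6235 - 0.7818i


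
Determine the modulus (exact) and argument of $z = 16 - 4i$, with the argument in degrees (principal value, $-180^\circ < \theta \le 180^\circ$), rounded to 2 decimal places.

|z| = sqrt(16^2 + (-4)^2) = sqrt(272)
arg(z) = arctan(b/a) = arctan(-4/16) (quadrant-adjusted) = -14.04°


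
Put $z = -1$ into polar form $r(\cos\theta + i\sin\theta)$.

r = |z| = sqrt(a^2 + b^2) = sqrt((-1)^2 + (0)^2) = sqrt(1 + 0) = sqrt(1) = 1
b = 0 and a < 0, so z lies on the negative real axis: θ = 180°
z = 1(cos 180° + i sin 180°)


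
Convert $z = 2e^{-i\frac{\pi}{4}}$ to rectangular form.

a = r cos θ = 2 * sqrt(2)/2 = sqrt(2)
b = r sin θ = 2 * -sqrt(2)/2 = -sqrt(2)
z = sqrt(2) - sqrt(2)i


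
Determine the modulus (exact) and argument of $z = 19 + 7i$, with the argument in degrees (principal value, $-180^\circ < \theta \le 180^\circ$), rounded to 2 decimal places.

|z| = sqrt(19^2 + 7^2) = sqrt(410)
arg(z) = arctan(b/a) = arctan(7/19) (quadrant-adjusted) = 20.22°


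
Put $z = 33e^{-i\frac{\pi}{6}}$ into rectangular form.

a = r cos θ = 33 * sqrt(3)/2 = 33*sqrt(3)/2
b = r sin θ = 33 * -1/2 = -33/2
z = 33*sqrt(3)/2 - (33/2)i


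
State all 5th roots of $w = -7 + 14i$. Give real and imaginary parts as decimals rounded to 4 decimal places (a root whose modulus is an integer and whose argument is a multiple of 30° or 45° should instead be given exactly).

|w| = sqrt(245) ≈ 15.652476, arg(w) ≈ 116.565051°
Root modulus = sqrt(245)^(1/5) ≈ 1.733471
Root arguments: θ_k = (arg(w) + 360°k)/5 for k = 0, 1, ..., 4
Compute each root as (root modulus)(cos θ_k + i sin θ_k) using full-precision intermediates, then round to 4 decimal places.
Roots: 1.5919 + 0.6860i, -0.1605 + 1.7260i, -1.6911 + 0.3807i, -0.8847 - 1.4907i, 1.1444 - 1.3020i


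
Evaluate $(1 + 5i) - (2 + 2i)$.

(1 - 2) + (5 - 2)i = -1 + 3i


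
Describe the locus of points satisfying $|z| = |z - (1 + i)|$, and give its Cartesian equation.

|z - z1| = |z - z2| means z is equidistant from z1 and z2,
i.e. the perpendicular bisector of the segment from (0, 0) to (1, 1) (midpoint (1/2, 1/2)).
With z = x + yi, square both sides:
(x - 0)^2 + (y - 0)^2 = (x - 1)^2 + (y - 1)^2
The x^2 and y^2 terms cancel: 2x + 2y = 2 - 0 = 2
Simplify: x + y = 1
Locus: Perpendicular bisector of the segment from (0, 0) to (1, 1): the line x + y = 1


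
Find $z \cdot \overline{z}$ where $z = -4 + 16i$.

z * conjugate(z) = |z|^2 = a^2 + b^2
= (-4)^2 + 16^2 = 272


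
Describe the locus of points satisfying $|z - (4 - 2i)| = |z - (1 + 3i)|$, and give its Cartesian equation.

|z - z1| = |z - z2| means z is equidistant from z1 and z2,
i.e. the perpendicular bisector of the segment from (4, -2) to (1, 3) (midpoint (5/2, 1/2)).
With z = x + yi, square both sides:
(x - 4)^2 + (y - (-2))^2 = (x - 1)^2 + (y - 3)^2
The x^2 and y^2 terms cancel: -6x + 10y = 10 - 20 = -10
Simplify: 3x - 5y = 5
Locus: Perpendicular bisector of the segment from (4, -2) to (1, 3): the line 3x - 5y = 5


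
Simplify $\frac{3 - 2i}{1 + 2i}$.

Multiply numerator and denominator by conjugate (1 - 2i):
= (3 - 2i)(1 - 2i) / (1^2 + 2^2)
= (-1 - 8i) / 5
= -1/5 - (8/5)i


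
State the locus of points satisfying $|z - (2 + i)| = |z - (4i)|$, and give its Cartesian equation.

|z - z1| = |z - z2| means z is equidistant from z1 and z2,
i.e. the perpendicular bisector of the segment from (2, 1) to (0, 4) (midpoint (1, 5/2)).
With z = x + yi, square both sides:
(x - 2)^2 + (y - 1)^2 = (x - 0)^2 + (y - 4)^2
The x^2 and y^2 terms cancel: -4x + 6y = 16 - 5 = 11
Simplify: 4x - 6y = -11
Locus: Perpendicular bisector of the segment from (2, 1) to (0, 4): the line 4x - 6y = -11


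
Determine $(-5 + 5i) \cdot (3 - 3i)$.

(a1*a2 - b1*b2) + (a1*b2 + b1*a2)i
= (-15 - (-15)) + (15 + 15)i
= 30i


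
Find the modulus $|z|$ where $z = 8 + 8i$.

|z| = sqrt(a^2 + b^2) = sqrt(8^2 + 8^2) = sqrt(128) = sqrt(128)


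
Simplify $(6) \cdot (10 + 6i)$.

(a1*a2 - b1*b2) + (a1*b2 + b1*a2)i
= (60 - 0) + (36 + 0)i
= 60 + 36i


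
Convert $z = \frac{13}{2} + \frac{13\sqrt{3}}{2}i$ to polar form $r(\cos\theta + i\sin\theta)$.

r = |z| = sqrt(a^2 + b^2) = sqrt((13/2)^2 + (13*sqrt(3)/2)^2) = sqrt(169/4 + 507/4) = sqrt(169) = 13
θ = arctan(b/a) = arctan(11.2583/6.5) (quadrant-adjusted) = 60°
z = 13(cos 60° + i sin 60°)


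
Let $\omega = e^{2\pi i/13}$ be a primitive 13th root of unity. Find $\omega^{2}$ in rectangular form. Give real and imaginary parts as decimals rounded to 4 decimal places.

ω^2 = e^(2πi·2/13) = e^(i·4π/13)
= cos(4π/13) + i sin(4π/13)
= 0.5681 + 0.8230i


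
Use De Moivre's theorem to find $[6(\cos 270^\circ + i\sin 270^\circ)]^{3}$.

By De Moivre: z^n = r^n(cos(nθ) + i sin(nθ))
= 6^3(cos(3*270°) + i sin(3*270°))
= 216(cos 90° + i sin 90°)
= 216i


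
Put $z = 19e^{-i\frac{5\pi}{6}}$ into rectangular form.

a = r cos θ = 19 * -sqrt(3)/2 = -19*sqrt(3)/2
b = r sin θ = 19 * -1/2 = -19/2
z = -19*sqrt(3)/2 - (19/2)i


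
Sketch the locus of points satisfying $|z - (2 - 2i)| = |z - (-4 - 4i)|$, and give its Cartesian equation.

|z - z1| = |z - z2| means z is equidistant from z1 and z2,
i.e. the perpendicular bisector of the segment from (2, -2) to (-4, -4) (midpoint (-1, -3)).
With z = x + yi, square both sides:
(x - 2)^2 + (y - (-2))^2 = (x - (-4))^2 + (y - (-4))^2
The x^2 and y^2 terms cancel: -12x + (-4)y = 32 - 8 = 24
Simplify: 3x + y = -6
Locus: Perpendicular bisector of the segment from (2, -2) to (-4, -4): the line 3x + y = -6


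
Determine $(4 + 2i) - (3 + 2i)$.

(4 - 3) + (2 - 2)i = 1


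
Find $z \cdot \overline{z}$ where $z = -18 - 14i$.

z * conjugate(z) = |z|^2 = a^2 + b^2
= (-18)^2 + (-14)^2 = 520


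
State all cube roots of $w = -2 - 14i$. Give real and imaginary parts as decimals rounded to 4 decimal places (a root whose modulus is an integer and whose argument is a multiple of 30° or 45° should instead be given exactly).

|w| = sqrt(200) ≈ 14.142136, arg(w) ≈ 261.869898°
Root modulus = sqrt(200)^(1/3) ≈ 2.418271
Root arguments: θ_k = (arg(w) + 360°k)/3 for k = 0, 1, ..., 2
Compute each root as (root modulus)(cos θ_k + i sin θ_k) using full-precision intermediates, then round to 4 decimal places.
Roots: 0.1143 + 2.4156i, -2.1491 - 1.1088i, 2.0348 - 1.3068i


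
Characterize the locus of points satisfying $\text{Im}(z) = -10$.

Im(z) = y where z = x + yi; the equation y = -10 is satisfied by all points with that y-coordinate
Locus: Horizontal line y = -10


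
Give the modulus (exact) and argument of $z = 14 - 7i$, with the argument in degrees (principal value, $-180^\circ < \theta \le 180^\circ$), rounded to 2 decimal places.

|z| = sqrt(14^2 + (-7)^2) = sqrt(245)
arg(z) = arctan(b/a) = arctan(-7/14) (quadrant-adjusted) = -26.57°


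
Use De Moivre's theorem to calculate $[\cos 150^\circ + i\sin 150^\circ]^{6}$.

By De Moivre: z^n = r^n(cos(nθ) + i sin(nθ))
= 1^6(cos(6*150°) + i sin(6*150°))
= 1(cos 180° + i sin 180°)
= -1


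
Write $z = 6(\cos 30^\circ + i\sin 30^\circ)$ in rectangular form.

a = r cos θ = 6 * sqrt(3)/2 = 3*sqrt(3)
b = r sin θ = 6 * 1/2 = 3
z = 3*sqrt(3) + 3i


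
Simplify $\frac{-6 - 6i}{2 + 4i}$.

Multiply numerator and denominator by conjugate (2 - 4i):
= (-6 - 6i)(2 - 4i) / (2^2 + 4^2)
= (-36 + 12i) / 20
Divide through by 4: (-9 + 3i) / 5
= -9/5 + (3/5)i


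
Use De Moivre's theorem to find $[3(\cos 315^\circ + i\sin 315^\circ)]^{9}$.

By De Moivre: z^n = r^n(cos(nθ) + i sin(nθ))
= 3^9(cos(9*315°) + i sin(9*315°))
= 19683(cos 315° + i sin 315°)
= 19683*sqrt(2)/2 - (19683*sqrt(2)/2)i


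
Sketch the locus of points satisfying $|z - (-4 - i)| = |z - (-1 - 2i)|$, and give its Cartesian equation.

|z - z1| = |z - z2| means z is equidistant from z1 and z2,
i.e. the perpendicular bisector of the segment from (-4, -1) to (-1, -2) (midpoint (-5/2, -3/2)).
With z = x + yi, square both sides:
(x - (-4))^2 + (y - (-1))^2 = (x - (-1))^2 + (y - (-2))^2
The x^2 and y^2 terms cancel: 6x + (-2)y = 5 - 17 = -12
Simplify: 3x - y = -6
Locus: Perpendicular bisector of the segment from (-4, -1) to (-1, -2): the line 3x - y = -6


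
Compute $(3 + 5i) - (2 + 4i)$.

(3 - 2) + (5 - 4)i = 1 + i


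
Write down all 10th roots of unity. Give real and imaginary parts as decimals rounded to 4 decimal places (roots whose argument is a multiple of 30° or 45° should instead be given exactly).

ω_k = e^(2πik/10) = cos(2πk/10) + i sin(2πk/10) for k = 0, 1, ..., 9
Roots: 1, 0.8090 + 0.5878i, 0.3090 + 0.9511i, -0.3090 + 0.9511i, -0.8090 + 0.5878i, -1, -0.8090 - 0.5878i, -0.3090 - 0.9511i, 0.3090 - 0.9511i, 0.8090 - 0.5878i


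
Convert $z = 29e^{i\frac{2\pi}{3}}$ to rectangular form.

a = r cos θ = 29 * -1/2 = -29/2
b = r sin θ = 29 * sqrt(3)/2 = 29*sqrt(3)/2
z = -29/2 + (29*sqrt(3)/2)i


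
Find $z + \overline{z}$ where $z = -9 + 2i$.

z + conjugate(z) = (a + bi) + (a - bi) = 2a
= 2 * (-9) = -18


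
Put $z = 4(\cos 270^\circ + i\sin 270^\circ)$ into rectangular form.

a = r cos θ = 4 * 0 = 0
b = r sin θ = 4 * -1 = -4
z = -4i


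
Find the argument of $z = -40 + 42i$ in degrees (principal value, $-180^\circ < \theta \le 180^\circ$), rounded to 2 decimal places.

θ = arctan(b/a) = arctan(42/-40) (quadrant-adjusted) = 133.60°


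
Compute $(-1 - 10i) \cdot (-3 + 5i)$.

(a1*a2 - b1*b2) + (a1*b2 + b1*a2)i
= (3 - (-50)) + (-5 + 30)i
= 53 + 25i


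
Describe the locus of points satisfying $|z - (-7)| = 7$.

|z - z0| = r describes a circle centered at z0 with radius r
Here z0 = -7 and r = 7
Locus: Circle centered at (-7, 0) with radius 7


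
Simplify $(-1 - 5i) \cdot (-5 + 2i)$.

(a1*a2 - b1*b2) + (a1*b2 + b1*a2)i
= (5 - (-10)) + (-2 + 25)i
= 15 + 23i


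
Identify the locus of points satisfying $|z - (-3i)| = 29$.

|z - z0| = r describes a circle centered at z0 with radius r
Here z0 = -3i and r = 29
Locus: Circle centered at (0, -3) with radius 29


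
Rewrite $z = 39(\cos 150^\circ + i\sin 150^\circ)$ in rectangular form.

a = r cos θ = 39 * -sqrt(3)/2 = -39*sqrt(3)/2
b = r sin θ = 39 * 1/2 = 39/2
z = -39*sqrt(3)/2 + (39/2)i


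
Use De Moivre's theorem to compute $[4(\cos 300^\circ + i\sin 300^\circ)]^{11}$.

By De Moivre: z^n = r^n(cos(nθ) + i sin(nθ))
= 4^11(cos(11*300°) + i sin(11*300°))
= 4194304(cos 60° + i sin 60°)
= 2097152 + 2097152*sqrt(3)i


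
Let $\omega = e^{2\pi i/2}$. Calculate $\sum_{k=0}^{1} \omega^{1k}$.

Let ζ = ω^1 = e^(2πi·1/2). Since 2 ∤ 1, ζ ≠ 1.
Sum = Σ_{k=0}^{1} ζ^k = (ζ^2 - 1)/(ζ - 1) = (ω^{1·2} - 1)/(ζ - 1) = (1 - 1)/(ζ - 1) = 0


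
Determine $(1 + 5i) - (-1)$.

(1 - (-1)) + (5 - 0)i = 2 + 5i


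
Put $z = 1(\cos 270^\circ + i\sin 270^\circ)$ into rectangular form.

a = r cos θ = 1 * 0 = 0
b = r sin θ = 1 * -1 = -1
z = -i


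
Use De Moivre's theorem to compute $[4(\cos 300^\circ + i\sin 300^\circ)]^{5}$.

By De Moivre: z^n = r^n(cos(nθ) + i sin(nθ))
= 4^5(cos(5*300°) + i sin(5*300°))
= 1024(cos 60° + i sin 60°)
= 512 + 512*sqrt(3)i


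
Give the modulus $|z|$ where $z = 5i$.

|z| = sqrt(a^2 + b^2) = sqrt(0^2 + 5^2) = sqrt(25) = 5


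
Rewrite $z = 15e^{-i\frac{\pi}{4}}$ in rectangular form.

a = r cos θ = 15 * sqrt(2)/2 = 15*sqrt(2)/2
b = r sin θ = 15 * -sqrt(2)/2 = -15*sqrt(2)/2
z = 15*sqrt(2)/2 - (15*sqrt(2)/2)i


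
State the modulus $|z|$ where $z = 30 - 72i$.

|z| = sqrt(a^2 + b^2) = sqrt(30^2 + (-72)^2) = sqrt(6084) = 78


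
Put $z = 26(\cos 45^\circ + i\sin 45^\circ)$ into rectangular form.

a = r cos θ = 26 * sqrt(2)/2 = 13*sqrt(2)
b = r sin θ = 26 * sqrt(2)/2 = 13*sqrt(2)
z = 13*sqrt(2) + 13*sqrt(2)i


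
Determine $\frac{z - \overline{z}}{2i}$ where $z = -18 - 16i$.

z - conjugate(z) = 2bi
(z - conjugate(z))/(2i) = 2bi/(2i) = b = -16


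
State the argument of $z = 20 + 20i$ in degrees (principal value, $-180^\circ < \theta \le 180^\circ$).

θ = arctan(b/a) = arctan(20/20) (quadrant-adjusted) = 45°


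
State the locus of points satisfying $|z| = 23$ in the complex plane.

|z| = 23 means sqrt(x^2 + y^2) = 23
This is a circle of radius 23 centered at the origin


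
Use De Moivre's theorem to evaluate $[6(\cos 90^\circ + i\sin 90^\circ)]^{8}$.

By De Moivre: z^n = r^n(cos(nθ) + i sin(nθ))
= 6^8(cos(8*90°) + i sin(8*90°))
= 1679616(cos 0° + i sin 0°)
= 1679616


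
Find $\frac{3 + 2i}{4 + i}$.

Multiply numerator and denominator by conjugate (4 - i):
= (3 + 2i)(4 - i) / (4^2 + 1^2)
= (14 + 5i) / 17
= 14/17 + (5/17)i


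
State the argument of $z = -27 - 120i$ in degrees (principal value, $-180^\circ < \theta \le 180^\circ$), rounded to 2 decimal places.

θ = arctan(b/a) = arctan(-120/-27) (quadrant-adjusted) = -102.68°


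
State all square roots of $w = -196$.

|w| = 196, arg(w) = 180°
Root modulus = 196^(1/2) = 14
Root arguments: θ_k = (180° + 360°k)/2 for k = 0, 1, ..., 1
Roots: 14i, -14i


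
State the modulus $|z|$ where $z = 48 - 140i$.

|z| = sqrt(a^2 + b^2) = sqrt(48^2 + (-140)^2) = sqrt(21904) = 148


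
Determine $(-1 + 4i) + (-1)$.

(-1 + (-1)) + (4 + 0)i = -2 + 4i


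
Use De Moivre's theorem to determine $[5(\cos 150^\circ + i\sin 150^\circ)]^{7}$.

By De Moivre: z^n = r^n(cos(nθ) + i sin(nθ))
= 5^7(cos(7*150°) + i sin(7*150°))
= 78125(cos 330° + i sin 330°)
= 78125*sqrt(3)/2 - (78125/2)i


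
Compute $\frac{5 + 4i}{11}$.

Divisor is real, so divide each part by 11:
= 5/11 + (4/11)i


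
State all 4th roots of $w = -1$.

|w| = 1, arg(w) = 180°
Root modulus = 1^(1/4) = 1
Root arguments: θ_k = (180° + 360°k)/4 for k = 0, 1, ..., 3
Roots: sqrt(2)/2 + (sqrt(2)/2)i, -sqrt(2)/2 + (sqrt(2)/2)i, -sqrt(2)/2 - (sqrt(2)/2)i, sqrt(2)/2 - (sqrt(2)/2)i


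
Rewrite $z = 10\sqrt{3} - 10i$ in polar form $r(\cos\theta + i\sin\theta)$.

r = |z| = sqrt(a^2 + b^2) = sqrt((10*sqrt(3))^2 + (-10)^2) = sqrt(300 + 100) = sqrt(400) = 20
θ = arctan(b/a) = arctan(-10/17.3205) (quadrant-adjusted) = 330°
z = 20(cos 330° + i sin 330°)


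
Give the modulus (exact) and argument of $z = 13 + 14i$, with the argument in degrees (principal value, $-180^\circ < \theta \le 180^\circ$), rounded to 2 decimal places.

|z| = sqrt(13^2 + 14^2) = sqrt(365)
arg(z) = arctan(b/a) = arctan(14/13) (quadrant-adjusted) = 47.12°


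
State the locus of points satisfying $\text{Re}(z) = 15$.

Re(z) = x where z = x + yi; the equation x = 15 is satisfied by all points with that x-coordinate
Locus: Vertical line x = 15


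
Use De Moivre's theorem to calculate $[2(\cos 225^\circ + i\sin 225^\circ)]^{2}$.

By De Moivre: z^n = r^n(cos(nθ) + i sin(nθ))
= 2^2(cos(2*225°) + i sin(2*225°))
= 4(cos 90° + i sin 90°)
= 4i


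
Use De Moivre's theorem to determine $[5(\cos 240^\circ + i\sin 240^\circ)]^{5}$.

By De Moivre: z^n = r^n(cos(nθ) + i sin(nθ))
= 5^5(cos(5*240°) + i sin(5*240°))
= 3125(cos 120° + i sin 120°)
= -3125/2 + (3125*sqrt(3)/2)i


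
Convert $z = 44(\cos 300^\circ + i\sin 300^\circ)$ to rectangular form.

a = r cos θ = 44 * 1/2 = 22
b = r sin θ = 44 * -sqrt(3)/2 = -22*sqrt(3)
z = 22 - 22*sqrt(3)i


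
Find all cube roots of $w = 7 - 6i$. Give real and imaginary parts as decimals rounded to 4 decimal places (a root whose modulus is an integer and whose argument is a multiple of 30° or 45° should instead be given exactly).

|w| = sqrt(85) ≈ 9.219544, arg(w) ≈ 319.398705°
Root modulus = sqrt(85)^(1/3) ≈ 2.096862
Root arguments: θ_k = (arg(w) + 360°k)/3 for k = 0, 1, ..., 2
Compute each root as (root modulus)(cos θ_k + i sin θ_k) using full-precision intermediates, then round to 4 decimal places.
Roots: -0.5944 + 2.0109i, -1.4443 - 1.5202i, 2.0386 - 0.4907i


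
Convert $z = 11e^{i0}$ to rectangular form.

a = r cos θ = 11 * 1 = 11
b = r sin θ = 11 * 0 = 0
z = 11


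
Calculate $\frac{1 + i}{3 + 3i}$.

Multiply numerator and denominator by conjugate (3 - 3i):
= (1 + i)(3 - 3i) / (3^2 + 3^2)
= (6) / 18
Divide through by 6: (1) / 3
= 1/3


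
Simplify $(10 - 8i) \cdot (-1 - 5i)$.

(a1*a2 - b1*b2) + (a1*b2 + b1*a2)i
= (-10 - 40) + (-50 + 8)i
= -50 - 42i


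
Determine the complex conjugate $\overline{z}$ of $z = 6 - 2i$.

If z = a + bi, then conjugate(z) = a - bi
conjugate(6 - 2i) = 6 + 2i


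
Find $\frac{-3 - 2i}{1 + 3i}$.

Multiply numerator and denominator by conjugate (1 - 3i):
= (-3 - 2i)(1 - 3i) / (1^2 + 3^2)
= (-9 + 7i) / 10
= -9/10 + (7/10)i


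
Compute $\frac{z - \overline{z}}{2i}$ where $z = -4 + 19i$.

z - conjugate(z) = 2bi
(z - conjugate(z))/(2i) = 2bi/(2i) = b = 19


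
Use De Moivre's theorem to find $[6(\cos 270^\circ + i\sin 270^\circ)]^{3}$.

By De Moivre: z^n = r^n(cos(nθ) + i sin(nθ))
= 6^3(cos(3*270°) + i sin(3*270°))
= 216(cos 90° + i sin 90°)
= 216i


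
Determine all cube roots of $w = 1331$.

|w| = 1331, arg(w) = 0°
Root modulus = 1331^(1/3) = 11
Root arguments: θ_k = (0° + 360°k)/3 for k = 0, 1, ..., 2
Roots: 11, -11/2 + (11*sqrt(3)/2)i, -11/2 - (11*sqrt(3)/2)i


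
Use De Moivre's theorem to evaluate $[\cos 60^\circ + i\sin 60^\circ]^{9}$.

By De Moivre: z^n = r^n(cos(nθ) + i sin(nθ))
= 1^9(cos(9*60°) + i sin(9*60°))
= 1(cos 180° + i sin 180°)
= -1


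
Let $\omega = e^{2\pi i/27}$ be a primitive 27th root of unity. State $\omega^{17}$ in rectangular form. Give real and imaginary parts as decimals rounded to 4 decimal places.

ω^17 = e^(2πi·17/27) = e^(i·34π/27)
= cos(34π/27) + i sin(34π/27)
= -0.6862 - 0.7274i


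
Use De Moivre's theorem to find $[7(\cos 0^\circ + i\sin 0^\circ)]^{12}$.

By De Moivre: z^n = r^n(cos(nθ) + i sin(nθ))
= 7^12(cos(12*0°) + i sin(12*0°))
= 13841287201(cos 0° + i sin 0°)
= 13841287201


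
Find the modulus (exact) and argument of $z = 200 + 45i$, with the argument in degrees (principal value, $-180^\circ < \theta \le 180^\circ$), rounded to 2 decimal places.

|z| = sqrt(200^2 + 45^2) = 205
arg(z) = arctan(b/a) = arctan(45/200) (quadrant-adjusted) = 12.68°


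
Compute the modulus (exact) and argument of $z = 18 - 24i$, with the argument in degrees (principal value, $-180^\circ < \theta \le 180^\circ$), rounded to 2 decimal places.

|z| = sqrt(18^2 + (-24)^2) = 30
arg(z) = arctan(b/a) = arctan(-24/18) (quadrant-adjusted) = -53.13°


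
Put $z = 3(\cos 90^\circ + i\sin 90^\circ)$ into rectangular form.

a = r cos θ = 3 * 0 = 0
b = r sin θ = 3 * 1 = 3
z = 3i


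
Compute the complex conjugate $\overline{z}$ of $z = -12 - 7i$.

If z = a + bi, then conjugate(z) = a - bi
conjugate(-12 - 7i) = -12 + 7i


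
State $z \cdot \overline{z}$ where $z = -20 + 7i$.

z * conjugate(z) = |z|^2 = a^2 + b^2
= (-20)^2 + 7^2 = 449


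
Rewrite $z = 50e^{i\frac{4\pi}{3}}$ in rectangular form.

a = r cos θ = 50 * -1/2 = -25
b = r sin θ = 50 * -sqrt(3)/2 = -25*sqrt(3)
z = -25 - 25*sqrt(3)i


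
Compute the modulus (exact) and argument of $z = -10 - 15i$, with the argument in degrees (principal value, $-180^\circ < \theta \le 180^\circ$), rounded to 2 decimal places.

|z| = sqrt((-10)^2 + (-15)^2) = sqrt(325)
arg(z) = arctan(b/a) = arctan(-15/-10) (quadrant-adjusted) = -123.69°


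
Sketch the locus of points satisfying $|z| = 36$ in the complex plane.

|z| = 36 means sqrt(x^2 + y^2) = 36
This is a circle of radius 36 centered at the origin


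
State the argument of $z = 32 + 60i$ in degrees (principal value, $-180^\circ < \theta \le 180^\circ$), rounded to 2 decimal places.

θ = arctan(b/a) = arctan(60/32) (quadrant-adjusted) = 61.93°


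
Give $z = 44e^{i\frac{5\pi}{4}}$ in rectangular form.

a = r cos θ = 44 * -sqrt(2)/2 = -22*sqrt(2)
b = r sin θ = 44 * -sqrt(2)/2 = -22*sqrt(2)
z = -22*sqrt(2) - 22*sqrt(2)i


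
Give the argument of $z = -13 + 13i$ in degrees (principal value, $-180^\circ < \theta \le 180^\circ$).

θ = arctan(b/a) = arctan(13/-13) (quadrant-adjusted) = 135°


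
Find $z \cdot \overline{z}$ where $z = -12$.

z * conjugate(z) = |z|^2 = a^2 + b^2
= (-12)^2 + 0^2 = 144


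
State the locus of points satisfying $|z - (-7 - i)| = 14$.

|z - z0| = r describes a circle centered at z0 with radius r
Here z0 = -7 - i and r = 14
Locus: Circle centered at (-7, -1) with radius 14


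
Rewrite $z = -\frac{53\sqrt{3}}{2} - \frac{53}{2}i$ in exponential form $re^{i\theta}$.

r = |z| = sqrt((-53*sqrt(3)/2)^2 + (-53/2)^2) = sqrt(8427/4 + 2809/4) = sqrt(2809) = 53
θ = arctan(b/a) = arctan(-26.5/-45.8993) (quadrant-adjusted) = -150° = -5π/6
z = 53e^(-i*5π/6)


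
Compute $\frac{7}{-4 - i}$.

Multiply numerator and denominator by conjugate (-4 + i):
= (7)(-4 + i) / ((-4)^2 + (-1)^2)
= (-28 + 7i) / 17
= -28/17 + (7/17)i


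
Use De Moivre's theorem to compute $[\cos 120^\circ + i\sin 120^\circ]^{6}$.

By De Moivre: z^n = r^n(cos(nθ) + i sin(nθ))
= 1^6(cos(6*120°) + i sin(6*120°))
= 1(cos 0° + i sin 0°)
= 1


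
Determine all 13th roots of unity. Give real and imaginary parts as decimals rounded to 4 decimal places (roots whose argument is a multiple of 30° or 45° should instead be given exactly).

ω_k = e^(2πik/13) = cos(2πk/13) + i sin(2πk/13) for k = 0, 1, ..., 12
Roots: 1, 0.8855 + 0.4647i, 0.5681 + 0.8230i, 0.1205 + 0.9927i, -0.3546 + 0.9350i, -0.7485 + 0.6631i, -0.9709 + 0.2393i, -0.9709 - 0.2393i, -0.7485 - 0.6631i, -0.3546 - 0.9350i, 0.1205 - 0.9927i, 0.5681 - 0.8230i, 0.8855 - 0.4647i


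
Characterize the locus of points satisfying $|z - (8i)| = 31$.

|z - z0| = r describes a circle centered at z0 with radius r
Here z0 = 8i and r = 31
Locus: Circle centered at (0, 8) with radius 31


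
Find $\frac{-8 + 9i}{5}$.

Divisor is real, so divide each part by 5:
= -8/5 + (9/5)i


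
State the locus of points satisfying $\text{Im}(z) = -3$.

Im(z) = y where z = x + yi; the equation y = -3 is satisfied by all points with that y-coordinate
Locus: Horizontal line y = -3


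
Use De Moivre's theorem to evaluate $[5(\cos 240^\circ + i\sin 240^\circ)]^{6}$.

By De Moivre: z^n = r^n(cos(nθ) + i sin(nθ))
= 5^6(cos(6*240°) + i sin(6*240°))
= 15625(cos 0° + i sin 0°)
= 15625


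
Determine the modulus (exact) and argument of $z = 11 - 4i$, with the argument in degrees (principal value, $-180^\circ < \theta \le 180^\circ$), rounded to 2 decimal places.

|z| = sqrt(11^2 + (-4)^2) = sqrt(137)
arg(z) = arctan(b/a) = arctan(-4/11) (quadrant-adjusted) = -19.98°


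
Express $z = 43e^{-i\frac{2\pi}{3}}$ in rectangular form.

a = r cos θ = 43 * -1/2 = -43/2
b = r sin θ = 43 * -sqrt(3)/2 = -43*sqrt(3)/2
z = -43/2 - (43*sqrt(3)/2)i


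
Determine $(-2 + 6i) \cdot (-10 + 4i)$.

(a1*a2 - b1*b2) + (a1*b2 + b1*a2)i
= (20 - 24) + (-8 + (-60))i
= -4 - 68i


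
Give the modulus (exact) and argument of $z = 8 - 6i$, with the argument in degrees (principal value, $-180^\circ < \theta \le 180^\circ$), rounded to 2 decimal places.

|z| = sqrt(8^2 + (-6)^2) = 10
arg(z) = arctan(b/a) = arctan(-6/8) (quadrant-adjusted) = -36.87°


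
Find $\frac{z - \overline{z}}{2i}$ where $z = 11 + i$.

z - conjugate(z) = 2bi
(z - conjugate(z))/(2i) = 2bi/(2i) = b = 1


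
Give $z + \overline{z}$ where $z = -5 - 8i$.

z + conjugate(z) = (a + bi) + (a - bi) = 2a
= 2 * (-5) = -10


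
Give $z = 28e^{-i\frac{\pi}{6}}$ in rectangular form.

a = r cos θ = 28 * sqrt(3)/2 = 14*sqrt(3)
b = r sin θ = 28 * -1/2 = -14
z = 14*sqrt(3) - 14i


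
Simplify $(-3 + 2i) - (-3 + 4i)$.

(-3 - (-3)) + (2 - 4)i = -2i


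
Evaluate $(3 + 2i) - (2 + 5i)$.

(3 - 2) + (2 - 5)i = 1 - 3i


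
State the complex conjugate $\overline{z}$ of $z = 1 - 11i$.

If z = a + bi, then conjugate(z) = a - bi
conjugate(1 - 11i) = 1 + 11i


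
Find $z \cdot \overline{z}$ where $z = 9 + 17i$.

z * conjugate(z) = |z|^2 = a^2 + b^2
= 9^2 + 17^2 = 370


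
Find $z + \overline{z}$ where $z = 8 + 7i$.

z + conjugate(z) = (a + bi) + (a - bi) = 2a
= 2 * 8 = 16


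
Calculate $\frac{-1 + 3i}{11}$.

Divisor is real, so divide each part by 11:
= -1/11 + (3/11)i


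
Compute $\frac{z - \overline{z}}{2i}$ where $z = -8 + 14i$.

z - conjugate(z) = 2bi
(z - conjugate(z))/(2i) = 2bi/(2i) = b = 14


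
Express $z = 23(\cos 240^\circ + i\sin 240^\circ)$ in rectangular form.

a = r cos θ = 23 * -1/2 = -23/2
b = r sin θ = 23 * -sqrt(3)/2 = -23*sqrt(3)/2
z = -23/2 - (23*sqrt(3)/2)i


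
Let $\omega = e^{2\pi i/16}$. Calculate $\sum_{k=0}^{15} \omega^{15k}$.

Let ζ = ω^15 = e^(2πi·15/16). Since 16 ∤ 15, ζ ≠ 1.
Sum = Σ_{k=0}^{15} ζ^k = (ζ^16 - 1)/(ζ - 1) = (ω^{15·16} - 1)/(ζ - 1) = (1 - 1)/(ζ - 1) = 0


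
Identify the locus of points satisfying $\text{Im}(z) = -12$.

Im(z) = y where z = x + yi; the equation y = -12 is satisfied by all points with that y-coordinate
Locus: Horizontal line y = -12


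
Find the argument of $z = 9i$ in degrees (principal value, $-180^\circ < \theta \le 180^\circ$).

a = 0 and b > 0, so z lies on the positive imaginary axis: θ = 90°


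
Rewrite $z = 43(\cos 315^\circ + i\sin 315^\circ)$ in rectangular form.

a = r cos θ = 43 * sqrt(2)/2 = 43*sqrt(2)/2
b = r sin θ = 43 * -sqrt(2)/2 = -43*sqrt(2)/2
z = 43*sqrt(2)/2 - (43*sqrt(2)/2)i


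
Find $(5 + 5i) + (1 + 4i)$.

(5 + 1) + (5 + 4)i = 6 + 9i


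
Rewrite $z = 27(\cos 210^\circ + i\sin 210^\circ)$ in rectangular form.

a = r cos θ = 27 * -sqrt(3)/2 = -27*sqrt(3)/2
b = r sin θ = 27 * -1/2 = -27/2
z = -27*sqrt(3)/2 - (27/2)i


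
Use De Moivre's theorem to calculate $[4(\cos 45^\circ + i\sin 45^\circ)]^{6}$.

By De Moivre: z^n = r^n(cos(nθ) + i sin(nθ))
= 4^6(cos(6*45°) + i sin(6*45°))
= 4096(cos 270° + i sin 270°)
= -4096i


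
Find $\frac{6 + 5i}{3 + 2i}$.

Multiply numerator and denominator by conjugate (3 - 2i):
= (6 + 5i)(3 - 2i) / (3^2 + 2^2)
= (28 + 3i) / 13
= 28/13 + (3/13)i


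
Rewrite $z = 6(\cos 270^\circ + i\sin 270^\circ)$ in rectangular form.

a = r cos θ = 6 * 0 = 0
b = r sin θ = 6 * -1 = -6
z = -6i


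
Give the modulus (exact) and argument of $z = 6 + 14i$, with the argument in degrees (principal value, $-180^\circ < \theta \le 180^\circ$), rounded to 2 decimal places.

|z| = sqrt(6^2 + 14^2) = sqrt(232)
arg(z) = arctan(b/a) = arctan(14/6) (quadrant-adjusted) = 66.80°


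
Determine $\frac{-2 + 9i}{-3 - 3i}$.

Multiply numerator and denominator by conjugate (-3 + 3i):
= (-2 + 9i)(-3 + 3i) / ((-3)^2 + (-3)^2)
= (-21 - 33i) / 18
Divide through by 3: (-7 - 11i) / 6
= -7/6 - (11/6)i


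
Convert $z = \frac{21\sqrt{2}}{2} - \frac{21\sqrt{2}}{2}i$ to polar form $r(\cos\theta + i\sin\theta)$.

r = |z| = sqrt(a^2 + b^2) = sqrt((21*sqrt(2)/2)^2 + (-21*sqrt(2)/2)^2) = sqrt(441/2 + 441/2) = sqrt(441) = 21
θ = arctan(b/a) = arctan(-14.8492/14.8492) (quadrant-adjusted) = 315°
z = 21(cos 315° + i sin 315°)


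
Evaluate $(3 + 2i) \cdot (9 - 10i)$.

(a1*a2 - b1*b2) + (a1*b2 + b1*a2)i
= (27 - (-20)) + (-30 + 18)i
= 47 - 12i


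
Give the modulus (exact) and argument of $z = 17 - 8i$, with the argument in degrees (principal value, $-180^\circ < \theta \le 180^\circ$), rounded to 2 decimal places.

|z| = sqrt(17^2 + (-8)^2) = sqrt(353)
arg(z) = arctan(b/a) = arctan(-8/17) (quadrant-adjusted) = -25.20°


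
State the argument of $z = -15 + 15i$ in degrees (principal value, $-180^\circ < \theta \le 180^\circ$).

θ = arctan(b/a) = arctan(15/-15) (quadrant-adjusted) = 135°


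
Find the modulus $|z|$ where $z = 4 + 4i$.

|z| = sqrt(a^2 + b^2) = sqrt(4^2 + 4^2) = sqrt(32) = sqrt(32)


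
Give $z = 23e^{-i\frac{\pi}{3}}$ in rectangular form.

a = r cos θ = 23 * 1/2 = 23/2
b = r sin θ = 23 * -sqrt(3)/2 = -23*sqrt(3)/2
z = 23/2 - (23*sqrt(3)/2)i


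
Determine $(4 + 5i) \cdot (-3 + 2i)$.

(a1*a2 - b1*b2) + (a1*b2 + b1*a2)i
= (-12 - 10) + (8 + (-15))i
= -22 - 7i


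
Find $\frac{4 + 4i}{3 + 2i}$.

Multiply numerator and denominator by conjugate (3 - 2i):
= (4 + 4i)(3 - 2i) / (3^2 + 2^2)
= (20 + 4i) / 13
= 20/13 + (4/13)i


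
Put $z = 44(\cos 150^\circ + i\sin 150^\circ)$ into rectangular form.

a = r cos θ = 44 * -sqrt(3)/2 = -22*sqrt(3)
b = r sin θ = 44 * 1/2 = 22
z = -22*sqrt(3) + 22i


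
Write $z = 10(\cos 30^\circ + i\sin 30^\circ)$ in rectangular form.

a = r cos θ = 10 * sqrt(3)/2 = 5*sqrt(3)
b = r sin θ = 10 * 1/2 = 5
z = 5*sqrt(3) + 5i


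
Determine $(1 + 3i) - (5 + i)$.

(1 - 5) + (3 - 1)i = -4 + 2i


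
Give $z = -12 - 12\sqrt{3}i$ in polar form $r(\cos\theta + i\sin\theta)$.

r = |z| = sqrt(a^2 + b^2) = sqrt((-12)^2 + (-12*sqrt(3))^2) = sqrt(144 + 432) = sqrt(576) = 24
θ = arctan(b/a) = arctan(-20.7846/-12) (quadrant-adjusted) = 240°
z = 24(cos 240° + i sin 240°)


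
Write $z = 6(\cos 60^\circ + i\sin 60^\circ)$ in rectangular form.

a = r cos θ = 6 * 1/2 = 3
b = r sin θ = 6 * sqrt(3)/2 = 3*sqrt(3)
z = 3 + 3*sqrt(3)i


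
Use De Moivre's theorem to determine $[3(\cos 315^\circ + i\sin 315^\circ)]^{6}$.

By De Moivre: z^n = r^n(cos(nθ) + i sin(nθ))
= 3^6(cos(6*315°) + i sin(6*315°))
= 729(cos 90° + i sin 90°)
= 729i


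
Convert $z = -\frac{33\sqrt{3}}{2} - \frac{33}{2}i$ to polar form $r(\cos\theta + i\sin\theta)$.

r = |z| = sqrt(a^2 + b^2) = sqrt((-33*sqrt(3)/2)^2 + (-33/2)^2) = sqrt(3267/4 + 1089/4) = sqrt(1089) = 33
θ = arctan(b/a) = arctan(-16.5/-28.5788) (quadrant-adjusted) = 210°
z = 33(cos 210° + i sin 210°)


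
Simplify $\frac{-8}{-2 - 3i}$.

Multiply numerator and denominator by conjugate (-2 + 3i):
= (-8)(-2 + 3i) / ((-2)^2 + (-3)^2)
= (16 - 24i) / 13
= 16/13 - (24/13)i


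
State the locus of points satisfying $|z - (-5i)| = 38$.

|z - z0| = r describes a circle centered at z0 with radius r
Here z0 = -5i and r = 38
Locus: Circle centered at (0, -5) with radius 38


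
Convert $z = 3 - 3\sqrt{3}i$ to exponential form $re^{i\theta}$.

r = |z| = sqrt((3)^2 + (-3*sqrt(3))^2) = sqrt(9 + 27) = sqrt(36) = 6
θ = arctan(b/a) = arctan(-5.1962/3) (quadrant-adjusted) = -60° = -π/3
z = 6e^(-i*π/3)


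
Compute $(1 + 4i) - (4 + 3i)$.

(1 - 4) + (4 - 3)i = -3 + i


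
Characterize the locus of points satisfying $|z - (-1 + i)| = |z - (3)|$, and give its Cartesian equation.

|z - z1| = |z - z2| means z is equidistant from z1 and z2,
i.e. the perpendicular bisector of the segment from (-1, 1) to (3, 0) (midpoint (1, 1/2)).
With z = x + yi, square both sides:
(x - (-1))^2 + (y - 1)^2 = (x - 3)^2 + (y - 0)^2
The x^2 and y^2 terms cancel: 8x + (-2)y = 9 - 2 = 7
Simplify: 8x - 2y = 7
Locus: Perpendicular bisector of the segment from (-1, 1) to (3, 0): the line 8x - 2y = 7


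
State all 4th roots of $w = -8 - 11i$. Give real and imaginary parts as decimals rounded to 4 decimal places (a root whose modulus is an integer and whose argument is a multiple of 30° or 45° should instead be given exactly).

|w| = sqrt(185) ≈ 13.601471, arg(w) ≈ 233.972627°
Root modulus = sqrt(185)^(1/4) ≈ 1.920421
Root arguments: θ_k = (arg(w) + 360°k)/4 for k = 0, 1, ..., 3
Compute each root as (root modulus)(cos θ_k + i sin θ_k) using full-precision intermediates, then round to 4 decimal places.
Roots: 1.0036 + 1.6373i, -1.6373 + 1.0036i, -1.0036 - 1.6373i, 1.6373 - 1.0036i


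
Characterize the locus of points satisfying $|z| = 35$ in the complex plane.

|z| = 35 means sqrt(x^2 + y^2) = 35
This is a circle of radius 35 centered at the origin


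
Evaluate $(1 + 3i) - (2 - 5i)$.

(1 - 2) + (3 - (-5))i = -1 + 8i


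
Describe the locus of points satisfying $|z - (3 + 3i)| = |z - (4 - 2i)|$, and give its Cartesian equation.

|z - z1| = |z - z2| means z is equidistant from z1 and z2,
i.e. the perpendicular bisector of the segment from (3, 3) to (4, -2) (midpoint (7/2, 1/2)).
With z = x + yi, square both sides:
(x - 3)^2 + (y - 3)^2 = (x - 4)^2 + (y - (-2))^2
The x^2 and y^2 terms cancel: 2x + (-10)y = 20 - 18 = 2
Simplify: x - 5y = 1
Locus: Perpendicular bisector of the segment from (3, 3) to (4, -2): the line x - 5y = 1


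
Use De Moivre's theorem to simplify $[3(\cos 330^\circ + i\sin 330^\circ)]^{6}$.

By De Moivre: z^n = r^n(cos(nθ) + i sin(nθ))
= 3^6(cos(6*330°) + i sin(6*330°))
= 729(cos 180° + i sin 180°)
= -729


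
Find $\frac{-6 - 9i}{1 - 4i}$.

Multiply numerator and denominator by conjugate (1 + 4i):
= (-6 - 9i)(1 + 4i) / (1^2 + (-4)^2)
= (30 - 33i) / 17
= 30/17 - (33/17)i


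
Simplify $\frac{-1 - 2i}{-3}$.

Divisor is real, so divide each part by -3:
= 1/3 + (2/3)i


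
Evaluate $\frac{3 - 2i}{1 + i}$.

Multiply numerator and denominator by conjugate (1 - i):
= (3 - 2i)(1 - i) / (1^2 + 1^2)
= (1 - 5i) / 2
= 1/2 - (5/2)i


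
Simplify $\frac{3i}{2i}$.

Multiply numerator and denominator by conjugate (-2i):
= (3i)(-2i) / (0^2 + 2^2)
= (6) / 4
Divide through by 2: (3) / 2
= 3/2


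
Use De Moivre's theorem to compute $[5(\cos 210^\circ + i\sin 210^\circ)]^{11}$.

By De Moivre: z^n = r^n(cos(nθ) + i sin(nθ))
= 5^11(cos(11*210°) + i sin(11*210°))
= 48828125(cos 150° + i sin 150°)
= -48828125*sqrt(3)/2 + (48828125/2)i


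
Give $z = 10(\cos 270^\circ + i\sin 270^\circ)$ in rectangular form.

a = r cos θ = 10 * 0 = 0
b = r sin θ = 10 * -1 = -10
z = -10i


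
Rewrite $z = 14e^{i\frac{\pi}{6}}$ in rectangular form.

a = r cos θ = 14 * sqrt(3)/2 = 7*sqrt(3)
b = r sin θ = 14 * 1/2 = 7
z = 7*sqrt(3) + 7i


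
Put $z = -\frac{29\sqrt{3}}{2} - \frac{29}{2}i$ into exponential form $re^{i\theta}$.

r = |z| = sqrt((-29*sqrt(3)/2)^2 + (-29/2)^2) = sqrt(2523/4 + 841/4) = sqrt(841) = 29
θ = arctan(b/a) = arctan(-14.5/-25.1147) (quadrant-adjusted) = -150° = -5π/6
z = 29e^(-i*5π/6)


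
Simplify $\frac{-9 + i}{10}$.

Divisor is real, so divide each part by 10:
= -9/10 + (1/10)i
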